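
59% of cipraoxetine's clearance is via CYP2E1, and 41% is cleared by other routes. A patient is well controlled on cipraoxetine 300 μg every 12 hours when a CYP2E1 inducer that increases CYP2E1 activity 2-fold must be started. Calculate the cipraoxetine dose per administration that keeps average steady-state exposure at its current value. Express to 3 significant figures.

CYP2E1: 0.59 × 2 = 1.18
Other: 0.41 (unchanged)
CL_new/CL_old = 1.18 + 0.41 = 1.59.
To maintain the same steady-state level, dose must scale with clearance: new dose = 300 × 1.59 = 477 μg.

477 μg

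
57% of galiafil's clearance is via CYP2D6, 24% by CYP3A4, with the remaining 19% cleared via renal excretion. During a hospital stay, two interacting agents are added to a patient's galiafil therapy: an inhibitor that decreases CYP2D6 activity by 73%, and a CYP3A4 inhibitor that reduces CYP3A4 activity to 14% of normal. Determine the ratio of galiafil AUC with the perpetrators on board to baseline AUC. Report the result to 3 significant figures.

CYP2D6: 0.57 × 0.27 = 0.1539
CYP3A4: 0.24 × 0.14 = 0.0336
Other: 0.19 (unchanged)
Relative clearance = 0.1539 + 0.0336 + 0.19 = 0.3775.
Net AUC ratio = 1 / 0.3775 = 2.65.

2.65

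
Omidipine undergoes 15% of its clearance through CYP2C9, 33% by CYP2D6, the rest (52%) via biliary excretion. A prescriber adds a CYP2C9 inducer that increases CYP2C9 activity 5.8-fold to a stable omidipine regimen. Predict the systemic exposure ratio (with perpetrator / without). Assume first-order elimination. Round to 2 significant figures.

The CYP2C9 pathway (15% of clearance) rises to 5.8× activity: 0.15 × 5.8 = 0.87.
CYP2D6 (33%) and the residual 52% are unaffected.
CL_new/CL_old = 0.87 + 0.33 + 0.52 = 1.72.
Systemic exposure is inversely proportional to clearance, so the fold-change is 1 / 1.72 = 0.58.

0.58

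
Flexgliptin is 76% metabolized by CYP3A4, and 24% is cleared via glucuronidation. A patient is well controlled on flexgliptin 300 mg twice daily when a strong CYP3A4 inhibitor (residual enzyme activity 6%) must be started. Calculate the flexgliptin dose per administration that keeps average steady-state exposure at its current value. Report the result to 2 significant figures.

The CYP3A4 pathway (76% of clearance) falls to 0.06× activity: 0.76 × 0.06 = 0.0456.
Non-CYP routes (24%) are unchanged.
Relative clearance = 0.0456 + 0.24 = 0.2856.
Css,avg = (dose rate)/CL, so holding Css fixed requires dose ∝ CL: 300 × 0.2856 = 86 mg.

86 mg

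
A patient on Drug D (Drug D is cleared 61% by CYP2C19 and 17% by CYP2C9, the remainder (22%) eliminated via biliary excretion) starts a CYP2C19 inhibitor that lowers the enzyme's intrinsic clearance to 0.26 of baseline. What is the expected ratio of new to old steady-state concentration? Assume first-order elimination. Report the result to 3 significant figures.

1.82

The CYP2C19 pathway (61% of clearance) drops to 0.26× activity: 0.61 × 0.26 = 0.1586.
CYP2C9 (17%) and the residual 22% are unaffected.
Relative clearance = 0.1586 + 0.17 + 0.22 = 0.5486.
Steady-state concentration ratio = CL_old/CL_new = 1 / 0.5486 = 1.82.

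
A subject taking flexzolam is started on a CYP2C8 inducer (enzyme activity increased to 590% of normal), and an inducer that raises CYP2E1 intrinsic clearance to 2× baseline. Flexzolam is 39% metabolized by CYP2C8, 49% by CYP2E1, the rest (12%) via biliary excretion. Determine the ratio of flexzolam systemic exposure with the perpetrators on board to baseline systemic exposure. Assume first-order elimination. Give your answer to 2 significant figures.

0.29

The CYP2C8 pathway (39% of clearance) is boosted to 5.9× activity: 0.39 × 5.9 = 2.301.
The CYP2E1 pathway (49% of clearance) rises to 2× activity: 0.49 × 2 = 0.98.
Non-CYP routes (12%) are unchanged.
New clearance relative to baseline: 2.301 + 0.98 + 0.12 = 3.401.
Because systemic exposure varies inversely with clearance, the combined effect is 1 / 3.401 = 0.29.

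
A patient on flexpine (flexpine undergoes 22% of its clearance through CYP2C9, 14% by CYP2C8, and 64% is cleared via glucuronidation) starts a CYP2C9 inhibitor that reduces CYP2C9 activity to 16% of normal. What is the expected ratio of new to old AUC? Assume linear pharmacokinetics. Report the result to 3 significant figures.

1.23

The CYP2C9 pathway (22% of clearance) drops to 0.16× activity: 0.22 × 0.16 = 0.0352.
CYP2C8 (14%) and the residual 64% are unaffected.
New clearance relative to baseline: 0.0352 + 0.14 + 0.64 = 0.8152.
Since AUC ∝ 1/CL, the ratio is 1 / 0.8152 = 1.23.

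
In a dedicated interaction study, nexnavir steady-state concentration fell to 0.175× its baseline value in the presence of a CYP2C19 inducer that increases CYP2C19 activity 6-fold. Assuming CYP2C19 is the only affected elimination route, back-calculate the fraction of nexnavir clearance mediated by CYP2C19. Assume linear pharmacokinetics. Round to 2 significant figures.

CL'/CL = 1 / 0.175 = 5.714
6·fm + (1 − fm) = 5.714
fm = (5.714 − 1) / (6 − 1) = 0.94

0.94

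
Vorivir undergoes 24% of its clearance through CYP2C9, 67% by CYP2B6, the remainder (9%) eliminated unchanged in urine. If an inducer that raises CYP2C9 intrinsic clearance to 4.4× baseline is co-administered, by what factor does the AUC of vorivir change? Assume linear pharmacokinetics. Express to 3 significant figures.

CYP2C9: 0.24 × 4.4 = 1.056
CYP2B6: 0.67 (unchanged)
Other: 0.09 (unchanged)
CL_new/CL_old = 1.056 + 0.67 + 0.09 = 1.816.
AUC ratio = CL_old/CL_new = 1 / 1.816 = 0.551.

0.551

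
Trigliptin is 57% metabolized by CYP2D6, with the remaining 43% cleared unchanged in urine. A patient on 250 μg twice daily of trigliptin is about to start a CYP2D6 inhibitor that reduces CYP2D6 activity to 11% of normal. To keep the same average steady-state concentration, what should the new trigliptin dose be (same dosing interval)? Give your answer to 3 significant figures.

CYP2D6: 0.57 × 0.11 = 0.0627
Other: 0.43 (unchanged)
Relative clearance = 0.0627 + 0.43 = 0.4927.
Css,avg = (dose rate)/CL, so holding Css fixed requires dose ∝ CL: 250 × 0.4927 = 123 μg.

123 μg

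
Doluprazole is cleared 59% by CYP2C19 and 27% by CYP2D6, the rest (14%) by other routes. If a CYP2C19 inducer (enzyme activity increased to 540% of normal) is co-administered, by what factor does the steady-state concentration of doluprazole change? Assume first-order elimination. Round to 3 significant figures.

The CYP2C19 pathway (59% of clearance) rises to 5.4× activity: 0.59 × 5.4 = 3.186.
CYP2D6 (27%) and the residual 14% are unaffected.
Relative clearance = 3.186 + 0.27 + 0.14 = 3.596.
Steady-state concentration ratio = CL_old/CL_new = 1 / 3.596 = 0.278.

0.278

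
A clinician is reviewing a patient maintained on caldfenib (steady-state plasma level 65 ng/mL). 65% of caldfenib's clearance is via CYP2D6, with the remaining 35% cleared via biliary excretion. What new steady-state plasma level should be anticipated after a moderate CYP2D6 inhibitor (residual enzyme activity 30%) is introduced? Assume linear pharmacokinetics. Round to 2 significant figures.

1.2 × 10² ng/mL

CYP2D6: 0.65 × 0.3 = 0.195
Other: 0.35 (unchanged)
New clearance relative to baseline: 0.195 + 0.35 = 0.545.
With dosing unchanged, steady-state plasma level scales as 1/CL: 65 / 0.545 = 1.2 × 10² ng/mL.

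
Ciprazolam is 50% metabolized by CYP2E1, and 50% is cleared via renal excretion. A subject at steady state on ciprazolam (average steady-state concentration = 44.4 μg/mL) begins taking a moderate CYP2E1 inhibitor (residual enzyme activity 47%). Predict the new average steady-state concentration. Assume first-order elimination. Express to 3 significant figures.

60.4 μg/mL

The CYP2E1 pathway (50% of clearance) drops to 0.47× activity: 0.5 × 0.47 = 0.235.
The remaining 50% of clearance is unaffected.
Relative clearance = 0.235 + 0.5 = 0.735.
New average steady-state concentration = baseline ÷ relative clearance = 44.4 / 0.735 = 60.4 μg/mL.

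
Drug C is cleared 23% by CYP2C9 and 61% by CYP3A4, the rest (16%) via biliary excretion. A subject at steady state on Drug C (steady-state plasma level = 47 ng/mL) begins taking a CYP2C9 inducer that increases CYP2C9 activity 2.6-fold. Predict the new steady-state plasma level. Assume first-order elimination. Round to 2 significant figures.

CYP2C9: 0.23 × 2.6 = 0.598
CYP3A4: 0.61 (unchanged)
Other: 0.16 (unchanged)
New clearance relative to baseline: 0.598 + 0.61 + 0.16 = 1.368.
New steady-state plasma level = baseline ÷ relative clearance = 47 / 1.368 = 34 ng/mL.

34 ng/mL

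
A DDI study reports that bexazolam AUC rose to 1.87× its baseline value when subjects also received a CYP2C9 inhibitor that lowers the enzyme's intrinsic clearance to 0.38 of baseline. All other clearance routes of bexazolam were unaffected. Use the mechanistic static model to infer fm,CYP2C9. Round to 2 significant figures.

0.75

Let x = fm,CYP2C9. Because AUC ∝ 1/CL, relative clearance fell to 1/1.87 = 0.5348.
Only the CYP2C9 route changed, so 0.5348 = x·0.38 + (1 − x), giving x = 0.75.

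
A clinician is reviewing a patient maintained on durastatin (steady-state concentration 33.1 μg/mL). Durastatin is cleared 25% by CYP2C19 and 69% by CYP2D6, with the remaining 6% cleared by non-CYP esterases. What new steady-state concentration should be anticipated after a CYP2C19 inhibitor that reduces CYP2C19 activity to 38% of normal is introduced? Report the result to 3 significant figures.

39.2 μg/mL

CYP2C19: 0.25 × 0.38 = 0.095
CYP2D6: 0.69 (unchanged)
Other: 0.06 (unchanged)
New clearance relative to baseline: 0.095 + 0.69 + 0.06 = 0.845.
New steady-state concentration = baseline ÷ relative clearance = 33.1 / 0.845 = 39.2 μg/mL.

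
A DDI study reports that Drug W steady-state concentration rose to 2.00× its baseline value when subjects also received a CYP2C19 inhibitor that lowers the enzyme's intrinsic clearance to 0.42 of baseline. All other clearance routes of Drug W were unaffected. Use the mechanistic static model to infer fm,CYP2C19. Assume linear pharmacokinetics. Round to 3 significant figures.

CL'/CL = 1 / 2.00 = 0.5
0.42·fm + (1 − fm) = 0.5
fm = (0.5 − 1) / (0.42 − 1) = 0.862

0.862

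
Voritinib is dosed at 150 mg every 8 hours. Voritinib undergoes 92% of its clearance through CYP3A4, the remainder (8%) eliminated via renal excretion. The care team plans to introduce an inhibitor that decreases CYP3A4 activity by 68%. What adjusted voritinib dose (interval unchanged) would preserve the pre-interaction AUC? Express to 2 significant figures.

CYP3A4: 0.92 × 0.32 = 0.2944
Other: 0.08 (unchanged)
Relative clearance = 0.2944 + 0.08 = 0.3744.
Exposure is unchanged when dose changes in proportion to clearance. New dose = 150 mg × 0.3744 = 56 mg.

56 mg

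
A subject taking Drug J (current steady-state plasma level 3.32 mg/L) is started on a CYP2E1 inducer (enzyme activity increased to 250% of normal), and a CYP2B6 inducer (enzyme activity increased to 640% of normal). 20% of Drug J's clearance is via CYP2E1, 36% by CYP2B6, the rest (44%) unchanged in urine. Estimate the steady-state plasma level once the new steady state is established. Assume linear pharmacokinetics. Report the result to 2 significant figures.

1.0 mg/L

The CYP2E1 pathway (20% of clearance) is boosted to 2.5× activity: 0.2 × 2.5 = 0.5.
The CYP2B6 pathway (36% of clearance) is boosted to 6.4× activity: 0.36 × 6.4 = 2.304.
The remaining 44% of clearance is unaffected.
CL_new/CL_old = 0.5 + 2.304 + 0.44 = 3.244.
Dividing the baseline by the relative clearance: 3.32 / 3.244 = 1.0 mg/L.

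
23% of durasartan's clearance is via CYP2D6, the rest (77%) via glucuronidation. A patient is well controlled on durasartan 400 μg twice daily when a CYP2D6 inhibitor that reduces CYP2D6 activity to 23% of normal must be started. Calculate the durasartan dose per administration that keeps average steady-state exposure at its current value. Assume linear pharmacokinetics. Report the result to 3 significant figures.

CYP2D6: 0.23 × 0.23 = 0.0529
Other: 0.77 (unchanged)
CL_new/CL_old = 0.0529 + 0.77 = 0.8229.
Css,avg = (dose rate)/CL, so holding Css fixed requires dose ∝ CL: 400 × 0.8229 = 329 μg.

329 μg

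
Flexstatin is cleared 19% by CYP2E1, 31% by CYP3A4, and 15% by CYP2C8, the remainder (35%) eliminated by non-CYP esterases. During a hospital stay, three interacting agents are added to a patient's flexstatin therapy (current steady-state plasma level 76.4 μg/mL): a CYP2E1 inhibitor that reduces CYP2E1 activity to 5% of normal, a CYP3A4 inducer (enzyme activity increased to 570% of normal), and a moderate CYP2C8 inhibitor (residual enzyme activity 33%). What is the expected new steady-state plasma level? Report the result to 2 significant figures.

35 μg/mL

The CYP2E1 pathway (19% of clearance) falls to 0.05× activity: 0.19 × 0.05 = 0.0095.
The CYP3A4 pathway (31% of clearance) increases to 5.7× activity: 0.31 × 5.7 = 1.767.
The CYP2C8 pathway (15% of clearance) is reduced to 0.33× activity: 0.15 × 0.33 = 0.0495.
Non-CYP routes (35%) are unchanged.
New clearance relative to baseline: 0.0095 + 1.767 + 0.0495 + 0.35 = 2.176.
New steady-state plasma level = 76.4 / 2.176 = 35 μg/mL (concentration scales inversely with clearance).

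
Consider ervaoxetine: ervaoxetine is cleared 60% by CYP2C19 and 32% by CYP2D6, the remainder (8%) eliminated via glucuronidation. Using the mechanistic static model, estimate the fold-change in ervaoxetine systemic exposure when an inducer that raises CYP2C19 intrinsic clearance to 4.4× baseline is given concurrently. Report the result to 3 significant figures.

0.329

CYP2C19: 0.6 × 4.4 = 2.64
CYP2D6: 0.32 (unchanged)
Other: 0.08 (unchanged)
New clearance relative to baseline: 2.64 + 0.32 + 0.08 = 3.04.
Systemic exposure is inversely proportional to clearance, so the fold-change is 1 / 3.04 = 0.329.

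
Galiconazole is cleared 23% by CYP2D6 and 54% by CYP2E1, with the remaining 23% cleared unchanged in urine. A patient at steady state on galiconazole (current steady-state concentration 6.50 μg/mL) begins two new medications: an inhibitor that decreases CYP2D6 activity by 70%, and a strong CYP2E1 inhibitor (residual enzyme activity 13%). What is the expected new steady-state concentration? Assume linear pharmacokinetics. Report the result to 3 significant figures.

CYP2D6: 0.23 × 0.3 = 0.069
CYP2E1: 0.54 × 0.13 = 0.0702
Other: 0.23 (unchanged)
Relative clearance = 0.069 + 0.0702 + 0.23 = 0.3692.
Steady-state concentration ∝ 1/CL: new value = 6.50 / 0.3692 = 17.6 μg/mL.

17.6 μg/mL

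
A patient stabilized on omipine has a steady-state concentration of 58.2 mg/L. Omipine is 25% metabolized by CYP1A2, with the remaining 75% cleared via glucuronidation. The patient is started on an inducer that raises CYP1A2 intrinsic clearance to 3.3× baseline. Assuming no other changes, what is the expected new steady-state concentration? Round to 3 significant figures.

CYP1A2: 0.25 × 3.3 = 0.825
Other: 0.75 (unchanged)
CL_new/CL_old = 0.825 + 0.75 = 1.575.
New steady-state concentration = baseline ÷ relative clearance = 58.2 / 1.575 = 37.0 mg/L.

37.0 mg/L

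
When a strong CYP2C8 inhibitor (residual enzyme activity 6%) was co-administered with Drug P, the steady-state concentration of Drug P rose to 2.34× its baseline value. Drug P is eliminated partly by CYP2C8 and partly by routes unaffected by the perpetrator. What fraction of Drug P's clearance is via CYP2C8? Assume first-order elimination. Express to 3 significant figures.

0.609

Let x = fm,CYP2C8. Because steady-state concentration ∝ 1/CL, relative clearance fell to 1/2.34 = 0.4274.
Only the CYP2C8 route changed, so 0.4274 = x·0.06 + (1 − x), giving x = 0.609.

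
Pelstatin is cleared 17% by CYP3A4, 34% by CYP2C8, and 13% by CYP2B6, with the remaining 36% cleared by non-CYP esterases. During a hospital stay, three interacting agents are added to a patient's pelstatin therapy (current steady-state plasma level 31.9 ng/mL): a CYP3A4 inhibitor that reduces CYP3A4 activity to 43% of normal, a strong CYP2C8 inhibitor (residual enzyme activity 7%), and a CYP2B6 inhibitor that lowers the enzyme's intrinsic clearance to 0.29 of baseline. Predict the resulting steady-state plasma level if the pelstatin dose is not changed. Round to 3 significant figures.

64.5 ng/mL

The CYP3A4 pathway (17% of clearance) falls to 0.43× activity: 0.17 × 0.43 = 0.0731.
The CYP2C8 pathway (34% of clearance) is reduced to 0.07× activity: 0.34 × 0.07 = 0.0238.
The CYP2B6 pathway (13% of clearance) falls to 0.29× activity: 0.13 × 0.29 = 0.0377.
Non-CYP routes (36%) are unchanged.
New clearance relative to baseline: 0.0731 + 0.0238 + 0.0377 + 0.36 = 0.4946.
New steady-state plasma level = 31.9 / 0.4946 = 64.5 ng/mL (concentration scales inversely with clearance).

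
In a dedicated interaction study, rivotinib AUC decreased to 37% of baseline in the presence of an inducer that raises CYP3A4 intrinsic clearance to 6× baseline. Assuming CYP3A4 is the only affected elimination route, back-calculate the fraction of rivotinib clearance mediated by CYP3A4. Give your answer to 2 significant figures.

0.34

Call the CYP3A4 fraction fm. After the interaction, CL_new/CL_old = fm × 6 + (1 − fm).
AUC ratio = 1 / (new CL fraction), so new CL fraction = 1 / 0.370 = 2.703.
fm × 6 + 1 − fm = 2.703  ⇒  fm × (6 − 1) = 1.703  ⇒  fm = 0.34.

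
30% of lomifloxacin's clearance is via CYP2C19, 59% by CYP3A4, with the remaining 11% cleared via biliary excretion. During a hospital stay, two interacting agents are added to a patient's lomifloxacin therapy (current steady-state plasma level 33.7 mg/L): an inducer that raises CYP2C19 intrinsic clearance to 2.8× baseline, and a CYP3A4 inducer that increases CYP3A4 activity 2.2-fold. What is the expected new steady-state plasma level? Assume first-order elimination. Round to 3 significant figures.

CYP2C19: 0.3 × 2.8 = 0.84
CYP3A4: 0.59 × 2.2 = 1.298
Other: 0.11 (unchanged)
New clearance relative to baseline: 0.84 + 1.298 + 0.11 = 2.248.
Steady-state plasma level ∝ 1/CL: new value = 33.7 / 2.248 = 15.0 mg/L.

15.0 mg/L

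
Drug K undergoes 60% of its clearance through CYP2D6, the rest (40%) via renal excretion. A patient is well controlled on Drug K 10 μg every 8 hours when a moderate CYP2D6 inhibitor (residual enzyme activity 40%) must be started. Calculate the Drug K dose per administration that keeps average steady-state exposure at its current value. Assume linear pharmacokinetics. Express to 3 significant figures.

6.40 μg

The CYP2D6 pathway (60% of clearance) drops to 0.4× activity: 0.6 × 0.4 = 0.24.
Non-CYP routes (40%) are unchanged.
New clearance relative to baseline: 0.24 + 0.4 = 0.64.
Css,avg = (dose rate)/CL, so holding Css fixed requires dose ∝ CL: 10 × 0.64 = 6.40 μg.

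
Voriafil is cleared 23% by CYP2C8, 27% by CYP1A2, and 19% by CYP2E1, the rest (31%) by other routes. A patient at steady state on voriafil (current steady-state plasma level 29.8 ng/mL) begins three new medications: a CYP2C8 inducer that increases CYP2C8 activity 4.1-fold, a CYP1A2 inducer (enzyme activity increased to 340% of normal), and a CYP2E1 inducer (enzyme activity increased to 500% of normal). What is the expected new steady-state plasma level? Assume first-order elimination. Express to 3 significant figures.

CYP2C8: 0.23 × 4.1 = 0.943
CYP1A2: 0.27 × 3.4 = 0.918
CYP2E1: 0.19 × 5 = 0.95
Other: 0.31 (unchanged)
CL_new/CL_old = 0.943 + 0.918 + 0.95 + 0.31 = 3.121.
Dividing the baseline by the relative clearance: 29.8 / 3.121 = 9.55 ng/mL.

9.55 ng/mL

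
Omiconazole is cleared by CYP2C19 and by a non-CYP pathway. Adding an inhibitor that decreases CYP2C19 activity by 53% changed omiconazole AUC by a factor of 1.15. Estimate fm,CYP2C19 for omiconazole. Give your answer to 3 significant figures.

0.246

CL'/CL = 1 / 1.15 = 0.8696
0.47·fm + (1 − fm) = 0.8696
fm = (0.8696 − 1) / (0.47 − 1) = 0.246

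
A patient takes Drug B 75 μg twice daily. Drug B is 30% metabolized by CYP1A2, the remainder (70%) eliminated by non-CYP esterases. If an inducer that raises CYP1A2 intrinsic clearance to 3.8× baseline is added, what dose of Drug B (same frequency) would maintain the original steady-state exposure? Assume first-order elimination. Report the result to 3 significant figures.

138 μg

CYP1A2: 0.3 × 3.8 = 1.14
Other: 0.7 (unchanged)
New clearance relative to baseline: 1.14 + 0.7 = 1.84.
To maintain the same steady-state level, dose must scale with clearance: new dose = 75 × 1.84 = 138 μg.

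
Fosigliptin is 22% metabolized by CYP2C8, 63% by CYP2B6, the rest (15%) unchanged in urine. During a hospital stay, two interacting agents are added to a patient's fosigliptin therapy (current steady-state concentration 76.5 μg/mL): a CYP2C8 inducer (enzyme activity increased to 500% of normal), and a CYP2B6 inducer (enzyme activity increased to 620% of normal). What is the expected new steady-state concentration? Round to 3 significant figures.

14.8 μg/mL

The CYP2C8 pathway (22% of clearance) rises to 5× activity: 0.22 × 5 = 1.1.
The CYP2B6 pathway (63% of clearance) rises to 6.2× activity: 0.63 × 6.2 = 3.906.
Non-CYP routes (15%) are unchanged.
Relative clearance = 1.1 + 3.906 + 0.15 = 5.156.
New steady-state concentration = 76.5 / 5.156 = 14.8 μg/mL (concentration scales inversely with clearance).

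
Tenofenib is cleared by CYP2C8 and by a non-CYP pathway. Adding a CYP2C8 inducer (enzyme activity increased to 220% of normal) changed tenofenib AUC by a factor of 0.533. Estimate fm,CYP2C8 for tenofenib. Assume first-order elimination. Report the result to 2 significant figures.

CL'/CL = 1 / 0.533 = 1.876
2.2·fm + (1 − fm) = 1.876
fm = (1.876 − 1) / (2.2 − 1) = 0.73

0.73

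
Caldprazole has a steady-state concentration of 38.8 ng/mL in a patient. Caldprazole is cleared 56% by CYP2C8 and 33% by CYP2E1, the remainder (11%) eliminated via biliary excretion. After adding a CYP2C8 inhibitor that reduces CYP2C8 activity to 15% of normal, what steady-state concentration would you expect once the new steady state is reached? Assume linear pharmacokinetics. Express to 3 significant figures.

74.0 ng/mL

CYP2C8: 0.56 × 0.15 = 0.084
CYP2E1: 0.33 (unchanged)
Other: 0.11 (unchanged)
New clearance relative to baseline: 0.084 + 0.33 + 0.11 = 0.524.
With dosing unchanged, steady-state concentration scales as 1/CL: 38.8 / 0.524 = 74.0 ng/mL.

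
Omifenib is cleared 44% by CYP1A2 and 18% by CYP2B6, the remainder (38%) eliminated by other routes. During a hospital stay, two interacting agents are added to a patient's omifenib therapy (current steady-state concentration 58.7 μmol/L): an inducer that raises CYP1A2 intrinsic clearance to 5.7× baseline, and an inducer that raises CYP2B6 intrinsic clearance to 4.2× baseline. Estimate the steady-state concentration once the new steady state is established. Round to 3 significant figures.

The CYP1A2 pathway (44% of clearance) is boosted to 5.7× activity: 0.44 × 5.7 = 2.508.
The CYP2B6 pathway (18% of clearance) is boosted to 4.2× activity: 0.18 × 4.2 = 0.756.
Non-CYP routes (38%) are unchanged.
Relative clearance = 2.508 + 0.756 + 0.38 = 3.644.
Dividing the baseline by the relative clearance: 58.7 / 3.644 = 16.1 μmol/L.

16.1 μmol/L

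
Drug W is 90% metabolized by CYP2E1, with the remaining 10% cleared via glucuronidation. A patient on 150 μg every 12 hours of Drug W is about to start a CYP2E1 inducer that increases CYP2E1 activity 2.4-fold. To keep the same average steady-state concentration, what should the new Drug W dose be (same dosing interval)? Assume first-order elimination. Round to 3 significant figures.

The CYP2E1 pathway (90% of clearance) is boosted to 2.4× activity: 0.9 × 2.4 = 2.16.
The remaining 10% of clearance is unaffected.
Relative clearance = 2.16 + 0.1 = 2.26.
To maintain the same steady-state level, dose must scale with clearance: new dose = 150 × 2.26 = 339 μg.

339 μg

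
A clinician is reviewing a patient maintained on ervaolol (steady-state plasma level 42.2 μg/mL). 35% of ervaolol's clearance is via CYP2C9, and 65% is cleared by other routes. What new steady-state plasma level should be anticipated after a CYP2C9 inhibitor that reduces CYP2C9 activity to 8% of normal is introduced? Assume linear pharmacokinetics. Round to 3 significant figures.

The CYP2C9 pathway (35% of clearance) is reduced to 0.08× activity: 0.35 × 0.08 = 0.028.
The remaining 65% of clearance is unaffected.
New clearance relative to baseline: 0.028 + 0.65 = 0.678.
With dosing unchanged, steady-state plasma level scales as 1/CL: 42.2 / 0.678 = 62.2 μg/mL.

62.2 μg/mL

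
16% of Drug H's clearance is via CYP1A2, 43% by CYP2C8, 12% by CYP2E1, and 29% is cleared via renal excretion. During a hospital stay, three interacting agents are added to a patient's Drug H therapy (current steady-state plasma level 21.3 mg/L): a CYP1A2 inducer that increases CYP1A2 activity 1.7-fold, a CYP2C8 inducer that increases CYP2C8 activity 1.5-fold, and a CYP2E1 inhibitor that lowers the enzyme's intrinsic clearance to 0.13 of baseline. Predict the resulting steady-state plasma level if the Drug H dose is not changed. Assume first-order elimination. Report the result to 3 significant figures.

17.4 mg/L

The CYP1A2 pathway (16% of clearance) increases to 1.7× activity: 0.16 × 1.7 = 0.272.
The CYP2C8 pathway (43% of clearance) rises to 1.5× activity: 0.43 × 1.5 = 0.645.
The CYP2E1 pathway (12% of clearance) drops to 0.13× activity: 0.12 × 0.13 = 0.0156.
Non-CYP routes (29%) are unchanged.
Relative clearance = 0.272 + 0.645 + 0.0156 + 0.29 = 1.2226.
Dividing the baseline by the relative clearance: 21.3 / 1.2226 = 17.4 mg/L.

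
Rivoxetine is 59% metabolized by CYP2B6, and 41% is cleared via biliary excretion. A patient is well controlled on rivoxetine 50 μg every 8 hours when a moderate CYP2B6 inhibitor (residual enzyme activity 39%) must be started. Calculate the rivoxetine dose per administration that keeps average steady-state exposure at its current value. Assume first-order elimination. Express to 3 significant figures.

32.0 μg

The CYP2B6 pathway (59% of clearance) is reduced to 0.39× activity: 0.59 × 0.39 = 0.2301.
The remaining 41% of clearance is unaffected.
CL_new/CL_old = 0.2301 + 0.41 = 0.6401.
To maintain the same steady-state level, dose must scale with clearance: new dose = 50 × 0.6401 = 32.0 μg.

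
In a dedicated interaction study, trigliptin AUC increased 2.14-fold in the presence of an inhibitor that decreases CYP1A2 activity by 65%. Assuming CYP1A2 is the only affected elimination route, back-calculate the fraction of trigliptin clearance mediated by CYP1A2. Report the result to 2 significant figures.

Let x = fm,CYP1A2. Because AUC ∝ 1/CL, relative clearance fell to 1/2.14 = 0.4673.
Only the CYP1A2 route changed, so 0.4673 = x·0.35 + (1 − x), giving x = 0.82.

0.82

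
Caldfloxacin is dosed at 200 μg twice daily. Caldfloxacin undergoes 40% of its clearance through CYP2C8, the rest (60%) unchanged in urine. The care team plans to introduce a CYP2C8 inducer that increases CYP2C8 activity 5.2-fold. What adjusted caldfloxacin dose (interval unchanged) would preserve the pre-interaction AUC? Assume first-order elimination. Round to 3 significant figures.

The CYP2C8 pathway (40% of clearance) increases to 5.2× activity: 0.4 × 5.2 = 2.08.
The remaining 60% of clearance is unaffected.
New clearance relative to baseline: 2.08 + 0.6 = 2.68.
Css,avg = (dose rate)/CL, so holding Css fixed requires dose ∝ CL: 200 × 2.68 = 536 μg.

536 μg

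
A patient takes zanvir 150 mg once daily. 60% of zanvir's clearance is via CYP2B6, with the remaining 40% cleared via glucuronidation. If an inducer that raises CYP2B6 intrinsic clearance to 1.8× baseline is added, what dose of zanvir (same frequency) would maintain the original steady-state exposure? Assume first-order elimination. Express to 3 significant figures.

The CYP2B6 pathway (60% of clearance) rises to 1.8× activity: 0.6 × 1.8 = 1.08.
The remaining 40% of clearance is unaffected.
CL_new/CL_old = 1.08 + 0.4 = 1.48.
Exposure is unchanged when dose changes in proportion to clearance. New dose = 150 mg × 1.48 = 222 mg.

222 mg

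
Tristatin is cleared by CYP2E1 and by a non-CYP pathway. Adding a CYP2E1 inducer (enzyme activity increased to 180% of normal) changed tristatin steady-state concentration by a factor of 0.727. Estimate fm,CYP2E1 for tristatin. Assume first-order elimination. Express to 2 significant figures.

Write x for the fraction cleared via CYP2E1. The observed steady-state concentration change means clearance rose to 1/0.727 = 1.376 of baseline.
Only the CYP2E1 route changed, so 1.376 = x·1.8 + (1 − x), giving x = 0.47.

0.47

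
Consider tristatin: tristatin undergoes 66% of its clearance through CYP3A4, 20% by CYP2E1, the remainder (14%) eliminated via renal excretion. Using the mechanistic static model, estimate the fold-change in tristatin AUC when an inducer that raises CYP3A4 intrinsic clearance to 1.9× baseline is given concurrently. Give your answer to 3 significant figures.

The CYP3A4 pathway (66% of clearance) increases to 1.9× activity: 0.66 × 1.9 = 1.254.
CYP2E1 (20%) and the residual 14% are unaffected.
New clearance relative to baseline: 1.254 + 0.2 + 0.14 = 1.594.
Since AUC ∝ 1/CL, the ratio is 1 / 1.594 = 0.627.

0.627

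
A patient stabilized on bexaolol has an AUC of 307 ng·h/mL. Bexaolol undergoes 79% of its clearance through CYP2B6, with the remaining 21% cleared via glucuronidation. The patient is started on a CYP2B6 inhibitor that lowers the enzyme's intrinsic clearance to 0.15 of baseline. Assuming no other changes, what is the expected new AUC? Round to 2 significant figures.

The CYP2B6 pathway (79% of clearance) falls to 0.15× activity: 0.79 × 0.15 = 0.1185.
Non-CYP routes (21%) are unchanged.
New clearance relative to baseline: 0.1185 + 0.21 = 0.3285.
AUC ∝ 1/CL, so new value = 307 / 0.3285 = 9.3 × 10² ng·h/mL.

9.3 × 10² ng·h/mL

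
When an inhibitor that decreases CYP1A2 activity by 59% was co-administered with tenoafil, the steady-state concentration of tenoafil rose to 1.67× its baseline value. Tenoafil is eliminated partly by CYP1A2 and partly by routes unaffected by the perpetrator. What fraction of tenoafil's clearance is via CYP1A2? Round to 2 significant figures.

0.68

CL'/CL = 1 / 1.67 = 0.5988
0.41·fm + (1 − fm) = 0.5988
fm = (0.5988 − 1) / (0.41 − 1) = 0.68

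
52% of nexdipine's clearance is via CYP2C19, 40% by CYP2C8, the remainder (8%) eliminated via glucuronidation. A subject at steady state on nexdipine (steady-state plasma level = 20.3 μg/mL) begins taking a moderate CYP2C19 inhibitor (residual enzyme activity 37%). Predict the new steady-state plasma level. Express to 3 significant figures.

30.2 μg/mL

CYP2C19: 0.52 × 0.37 = 0.1924
CYP2C8: 0.4 (unchanged)
Other: 0.08 (unchanged)
New clearance relative to baseline: 0.1924 + 0.4 + 0.08 = 0.6724.
New steady-state plasma level = baseline ÷ relative clearance = 20.3 / 0.6724 = 30.2 μg/mL.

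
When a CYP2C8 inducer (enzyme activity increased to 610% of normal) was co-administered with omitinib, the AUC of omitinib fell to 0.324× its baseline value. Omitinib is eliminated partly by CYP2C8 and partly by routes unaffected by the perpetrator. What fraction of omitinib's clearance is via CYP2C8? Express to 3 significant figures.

0.409

Call the CYP2C8 fraction fm. After the interaction, CL_new/CL_old = fm × 6.1 + (1 − fm).
AUC ratio = 1 / (new CL fraction), so new CL fraction = 1 / 0.324 = 3.086.
fm × 6.1 + 1 − fm = 3.086  ⇒  fm × (6.1 − 1) = 2.086  ⇒  fm = 0.409.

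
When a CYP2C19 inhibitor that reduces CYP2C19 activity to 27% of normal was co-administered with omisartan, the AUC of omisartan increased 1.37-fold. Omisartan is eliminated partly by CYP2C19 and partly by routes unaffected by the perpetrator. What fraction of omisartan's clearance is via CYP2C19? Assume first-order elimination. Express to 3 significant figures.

Call the CYP2C19 fraction fm. After the interaction, CL_new/CL_old = fm × 0.27 + (1 − fm).
AUC ratio = 1 / (new CL fraction), so new CL fraction = 1 / 1.37 = 0.7299.
fm × 0.27 + 1 − fm = 0.7299  ⇒  fm × (0.27 − 1) = −0.2701  ⇒  fm = 0.370.

0.370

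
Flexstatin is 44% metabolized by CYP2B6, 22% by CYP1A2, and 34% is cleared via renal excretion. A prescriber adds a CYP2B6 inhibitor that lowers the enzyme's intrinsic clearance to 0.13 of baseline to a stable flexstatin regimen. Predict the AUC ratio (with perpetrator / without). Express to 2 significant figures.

1.6

The CYP2B6 pathway (44% of clearance) drops to 0.13× activity: 0.44 × 0.13 = 0.0572.
CYP1A2 (22%) and the residual 34% are unaffected.
CL_new/CL_old = 0.0572 + 0.22 + 0.34 = 0.6172.
AUC ratio = CL_old/CL_new = 1 / 0.6172 = 1.6.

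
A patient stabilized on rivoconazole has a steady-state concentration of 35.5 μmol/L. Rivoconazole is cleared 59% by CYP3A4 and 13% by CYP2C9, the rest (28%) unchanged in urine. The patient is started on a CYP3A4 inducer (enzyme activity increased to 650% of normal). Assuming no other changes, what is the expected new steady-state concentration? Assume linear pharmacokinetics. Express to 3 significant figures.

8.36 μmol/L

The CYP3A4 pathway (59% of clearance) is boosted to 6.5× activity: 0.59 × 6.5 = 3.835.
CYP2C9 (13%) and the residual 28% are unaffected.
Relative clearance = 3.835 + 0.13 + 0.28 = 4.245.
With dosing unchanged, steady-state concentration scales as 1/CL: 35.5 / 4.245 = 8.36 μmol/L.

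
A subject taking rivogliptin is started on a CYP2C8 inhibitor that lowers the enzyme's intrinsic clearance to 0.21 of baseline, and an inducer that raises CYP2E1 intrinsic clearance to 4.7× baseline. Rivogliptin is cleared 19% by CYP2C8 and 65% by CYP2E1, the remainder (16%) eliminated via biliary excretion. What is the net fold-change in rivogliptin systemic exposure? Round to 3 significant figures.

0.307

The CYP2C8 pathway (19% of clearance) drops to 0.21× activity: 0.19 × 0.21 = 0.0399.
The CYP2E1 pathway (65% of clearance) rises to 4.7× activity: 0.65 × 4.7 = 3.055.
Non-CYP routes (16%) are unchanged.
Relative clearance = 0.0399 + 3.055 + 0.16 = 3.2549.
Net systemic exposure ratio = 1 / 3.2549 = 0.307.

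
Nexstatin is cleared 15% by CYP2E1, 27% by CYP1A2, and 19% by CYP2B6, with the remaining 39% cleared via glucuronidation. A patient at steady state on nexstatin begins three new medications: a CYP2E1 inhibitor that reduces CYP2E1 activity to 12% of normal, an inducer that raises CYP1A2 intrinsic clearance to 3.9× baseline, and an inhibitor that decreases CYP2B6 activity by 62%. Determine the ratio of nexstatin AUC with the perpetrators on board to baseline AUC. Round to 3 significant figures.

0.652

CYP2E1: 0.15 × 0.12 = 0.018
CYP1A2: 0.27 × 3.9 = 1.053
CYP2B6: 0.19 × 0.38 = 0.0722
Other: 0.39 (unchanged)
CL_new/CL_old = 0.018 + 1.053 + 0.0722 + 0.39 = 1.5332.
Because AUC varies inversely with clearance, the combined effect is 1 / 1.5332 = 0.652.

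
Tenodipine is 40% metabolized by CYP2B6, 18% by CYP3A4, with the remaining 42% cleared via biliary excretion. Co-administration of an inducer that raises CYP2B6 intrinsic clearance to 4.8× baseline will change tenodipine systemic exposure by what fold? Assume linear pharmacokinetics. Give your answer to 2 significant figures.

0.40

The CYP2B6 pathway (40% of clearance) increases to 4.8× activity: 0.4 × 4.8 = 1.92.
CYP3A4 (18%) and the residual 42% are unaffected.
CL_new/CL_old = 1.92 + 0.18 + 0.42 = 2.52.
Systemic exposure is inversely proportional to clearance, so the fold-change is 1 / 2.52 = 0.40.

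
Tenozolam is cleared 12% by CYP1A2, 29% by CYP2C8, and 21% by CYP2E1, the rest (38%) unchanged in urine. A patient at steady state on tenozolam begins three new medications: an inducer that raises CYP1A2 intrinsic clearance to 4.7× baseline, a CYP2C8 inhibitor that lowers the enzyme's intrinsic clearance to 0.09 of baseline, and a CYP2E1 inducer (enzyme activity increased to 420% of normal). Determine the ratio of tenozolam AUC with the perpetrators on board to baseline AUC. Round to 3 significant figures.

The CYP1A2 pathway (12% of clearance) is boosted to 4.7× activity: 0.12 × 4.7 = 0.564.
The CYP2C8 pathway (29% of clearance) is reduced to 0.09× activity: 0.29 × 0.09 = 0.0261.
The CYP2E1 pathway (21% of clearance) is boosted to 4.2× activity: 0.21 × 4.2 = 0.882.
The remaining 38% of clearance is unaffected.
Relative clearance = 0.564 + 0.0261 + 0.882 + 0.38 = 1.8521.
AUC ∝ 1/CL: fold-change = 1 / 1.8521 = 0.540.

0.540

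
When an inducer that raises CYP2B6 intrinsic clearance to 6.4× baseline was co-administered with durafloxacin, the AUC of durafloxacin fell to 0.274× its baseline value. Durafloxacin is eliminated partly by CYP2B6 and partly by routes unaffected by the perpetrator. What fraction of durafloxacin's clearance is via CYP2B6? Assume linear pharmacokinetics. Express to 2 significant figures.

0.49

CL'/CL = 1 / 0.274 = 3.65
6.4·fm + (1 − fm) = 3.65
fm = (3.65 − 1) / (6.4 − 1) = 0.49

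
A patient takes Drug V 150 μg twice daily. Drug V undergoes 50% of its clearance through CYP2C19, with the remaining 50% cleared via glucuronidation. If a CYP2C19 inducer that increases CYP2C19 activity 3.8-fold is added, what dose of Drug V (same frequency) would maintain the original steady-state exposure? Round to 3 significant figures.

360 μg

CYP2C19: 0.5 × 3.8 = 1.9
Other: 0.5 (unchanged)
CL_new/CL_old = 1.9 + 0.5 = 2.4.
Css,avg = (dose rate)/CL, so holding Css fixed requires dose ∝ CL: 150 × 2.4 = 360 μg.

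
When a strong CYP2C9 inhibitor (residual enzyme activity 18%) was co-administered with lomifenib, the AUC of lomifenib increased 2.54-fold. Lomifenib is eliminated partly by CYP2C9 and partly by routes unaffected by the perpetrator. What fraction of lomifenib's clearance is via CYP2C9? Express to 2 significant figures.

Call the CYP2C9 fraction fm. After the interaction, CL_new/CL_old = fm × 0.18 + (1 − fm).
AUC ratio = 1 / (new CL fraction), so new CL fraction = 1 / 2.54 = 0.3937.
fm × 0.18 + 1 − fm = 0.3937  ⇒  fm × (0.18 − 1) = −0.6063  ⇒  fm = 0.74.

0.74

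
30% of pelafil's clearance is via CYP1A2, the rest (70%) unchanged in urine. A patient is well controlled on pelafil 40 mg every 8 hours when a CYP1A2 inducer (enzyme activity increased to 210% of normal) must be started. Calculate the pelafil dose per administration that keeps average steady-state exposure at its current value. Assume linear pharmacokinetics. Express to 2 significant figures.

53 mg

CYP1A2: 0.3 × 2.1 = 0.63
Other: 0.7 (unchanged)
CL_new/CL_old = 0.63 + 0.7 = 1.33.
Exposure is unchanged when dose changes in proportion to clearance. New dose = 40 mg × 1.33 = 53 mg.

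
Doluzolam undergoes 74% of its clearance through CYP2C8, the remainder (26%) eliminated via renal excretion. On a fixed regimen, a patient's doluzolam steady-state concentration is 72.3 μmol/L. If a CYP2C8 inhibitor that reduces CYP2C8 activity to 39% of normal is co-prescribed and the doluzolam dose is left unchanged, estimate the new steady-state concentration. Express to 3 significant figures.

The CYP2C8 pathway (74% of clearance) falls to 0.39× activity: 0.74 × 0.39 = 0.2886.
The remaining 26% of clearance is unaffected.
CL_new/CL_old = 0.2886 + 0.26 = 0.5486.
New steady-state concentration = baseline ÷ relative clearance = 72.3 / 0.5486 = 132 μmol/L.

132 μmol/L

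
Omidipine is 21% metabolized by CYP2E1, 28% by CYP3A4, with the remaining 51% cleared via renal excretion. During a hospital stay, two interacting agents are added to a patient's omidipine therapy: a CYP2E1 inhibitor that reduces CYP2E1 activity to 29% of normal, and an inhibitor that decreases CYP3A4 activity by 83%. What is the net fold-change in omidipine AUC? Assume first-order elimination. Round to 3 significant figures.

The CYP2E1 pathway (21% of clearance) drops to 0.29× activity: 0.21 × 0.29 = 0.0609.
The CYP3A4 pathway (28% of clearance) is reduced to 0.17× activity: 0.28 × 0.17 = 0.0476.
Non-CYP routes (51%) are unchanged.
CL_new/CL_old = 0.0609 + 0.0476 + 0.51 = 0.6185.
Net AUC ratio = 1 / 0.6185 = 1.62.

1.62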